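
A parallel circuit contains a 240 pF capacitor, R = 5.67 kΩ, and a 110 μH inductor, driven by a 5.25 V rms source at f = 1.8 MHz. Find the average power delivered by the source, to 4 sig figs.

ω = 2πf = 1.131e+07 rad/s
X_L = ωL = 1244 Ω
X_C = 1/(ωC) = 368.4 Ω
Parallel: admittances add. Y = 1/R + 1/(jωL) + jωC
Y = (0.0001764 + j0.001911) S
|Y| = 0.001919 S → |Z| = 1/|Y| = 521.2 Ω, ∠Z = −∠Y = -84.73°
I = V/|Z| = 10.07 mA
P = VI cos φ = 5.25 × 0.01007 × cos(-84.73°) = 4.861 mW

4.861 mW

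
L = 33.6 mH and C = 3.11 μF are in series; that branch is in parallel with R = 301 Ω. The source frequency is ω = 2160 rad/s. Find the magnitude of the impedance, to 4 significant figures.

73.95 Ω

X_L = ωL = 72.58 Ω
X_C = 1/(ωC) = 148.9 Ω
Branch 1: Z₁ = R = 301.0 Ω
Branch 2 (series LC): Z₂ = j(X_L − X_C) = −j76.29 Ω
Parallel: Z = Z₁Z₂/(Z₁+Z₂), |Z| = 73.95 Ω, ∠Z = -75.78°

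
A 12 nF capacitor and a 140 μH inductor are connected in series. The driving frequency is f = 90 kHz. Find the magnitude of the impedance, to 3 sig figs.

ω = 2πf = 565500 rad/s
X_L = ωL = 79.2 Ω
X_C = 1/(ωC) = 147 Ω
Net reactance X = X_L − X_C = -68.2 Ω
Z = − j68.2 Ω
|Z| = √(0² + 68.2²) = 68.2 Ω

68.2 Ω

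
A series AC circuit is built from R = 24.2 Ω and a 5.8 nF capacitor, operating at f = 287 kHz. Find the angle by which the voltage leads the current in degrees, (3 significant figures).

-75.8°

ω = 2πf = 1.803e+06 rad/s
X_C = 1/(ωC) = 95.6 Ω
Z = 24.2 − j95.6 Ω
|Z| = √(24.2² + 95.6²) = 98.6 Ω
∠Z = arctan(-95.6/24.2) = -75.8°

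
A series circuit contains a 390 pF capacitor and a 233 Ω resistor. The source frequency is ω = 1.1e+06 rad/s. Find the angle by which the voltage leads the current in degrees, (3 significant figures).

-84.3°

X_C = 1/(ωC) = 2330 Ω
Z = 233 − j2330 Ω
|Z| = √(233² + 2330²) = 2340 Ω
∠Z = arctan(-2330/233) = -84.3°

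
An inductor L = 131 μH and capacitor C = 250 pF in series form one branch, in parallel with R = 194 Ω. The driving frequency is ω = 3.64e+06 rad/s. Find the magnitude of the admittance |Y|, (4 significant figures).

5.399 mS

X_L = ωL = 476.8 Ω
X_C = 1/(ωC) = 1099 Ω
Branch 1: Z₁ = R = 194.0 Ω
Branch 2 (series LC): Z₂ = j(X_L − X_C) = −j622.1 Ω
Parallel: Z = Z₁Z₂/(Z₁+Z₂), |Z| = 185.2 Ω, ∠Z = -17.32°
|Y| = 1/|Z| = 5.399 mS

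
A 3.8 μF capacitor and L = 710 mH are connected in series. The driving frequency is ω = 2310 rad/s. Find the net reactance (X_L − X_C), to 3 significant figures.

1530 Ω

X_L = ωL = 1640 Ω
X_C = 1/(ωC) = 114 Ω
X = 1640 − 114 = 1530 Ω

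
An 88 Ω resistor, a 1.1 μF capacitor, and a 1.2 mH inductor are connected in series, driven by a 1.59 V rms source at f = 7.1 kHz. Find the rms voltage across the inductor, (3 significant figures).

0.905 V

ω = 2πf = 44610 rad/s
X_L = ωL = 53.5 Ω
X_C = 1/(ωC) = 20.4 Ω
Net reactance X = X_L − X_C = 33.2 Ω
Z = 88.0 + j33.2 Ω
|Z| = √(88.0² + 33.2²) = 94.0 Ω
I = V/|Z| = 16.9 mA
V_L = I·|Z_L| = 0.0169 × 53.5 = 0.905 V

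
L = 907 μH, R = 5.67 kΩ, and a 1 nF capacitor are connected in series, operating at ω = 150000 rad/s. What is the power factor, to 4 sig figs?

X_L = ωL = 136.1 Ω
X_C = 1/(ωC) = 6667 Ω
Net reactance X = X_L − X_C = -6531 Ω
Z = 5670 − j6531 Ω
|Z| = √(5670² + 6531²) = 8649 Ω
∠Z = arctan(-6531/5670) = -49.03°
cos φ = cos(-49.03°) = 0.6556

0.6556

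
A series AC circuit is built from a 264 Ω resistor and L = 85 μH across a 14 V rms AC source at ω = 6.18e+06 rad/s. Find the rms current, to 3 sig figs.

23.8 mA

X_L = ωL = 525 Ω
Z = 264 + j525 Ω
|Z| = √(264² + 525²) = 588 Ω
I = V/|Z| = 14/588 = 23.8 mA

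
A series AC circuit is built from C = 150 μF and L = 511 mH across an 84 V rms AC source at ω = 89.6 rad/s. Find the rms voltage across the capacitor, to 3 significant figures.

X_L = ωL = 45.8 Ω
X_C = 1/(ωC) = 74.4 Ω
Net reactance X = X_L − X_C = -28.6 Ω
Z = − j28.6 Ω
|Z| = √(0² + 28.6²) = 28.6 Ω
I = V/|Z| = 2.94 A
V_C = I·|Z_C| = 2.94 × 74.4 = 218 V

218 V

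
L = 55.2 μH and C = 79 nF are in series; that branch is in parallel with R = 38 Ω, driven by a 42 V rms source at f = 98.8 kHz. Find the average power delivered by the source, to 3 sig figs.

46.4 W

ω = 2πf = 620800 rad/s
X_L = ωL = 34.3 Ω
X_C = 1/(ωC) = 20.4 Ω
Branch 1: Z₁ = R = 38.0 Ω
Branch 2 (series LC): Z₂ = j(X_L − X_C) = j13.9 Ω
Parallel: Z = Z₁Z₂/(Z₁+Z₂), |Z| = 13.0 Ω, ∠Z = 69.9°
I = V/|Z| = 3.22 A
P = VI cos φ = 42 × 3.22 × cos(69.9°) = 46.4 W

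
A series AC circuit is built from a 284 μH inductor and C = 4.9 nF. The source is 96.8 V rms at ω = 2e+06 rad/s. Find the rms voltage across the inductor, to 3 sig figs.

X_L = ωL = 568 Ω
X_C = 1/(ωC) = 102 Ω
Net reactance X = X_L − X_C = 466 Ω
Z = j466 Ω
|Z| = √(0² + 466²) = 466 Ω
I = V/|Z| = 208 mA
V_L = I·|Z_L| = 0.208 × 568 = 118 V

118 V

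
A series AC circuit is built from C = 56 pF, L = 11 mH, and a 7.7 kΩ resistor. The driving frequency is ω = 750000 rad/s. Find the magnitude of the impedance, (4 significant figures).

17360 Ω

X_L = ωL = 8250 Ω
X_C = 1/(ωC) = 23810 Ω
Net reactance X = X_L − X_C = -15560 Ω
Z = 7700 − j15560 Ω
|Z| = √(7700² + 15560²) = 17360 Ω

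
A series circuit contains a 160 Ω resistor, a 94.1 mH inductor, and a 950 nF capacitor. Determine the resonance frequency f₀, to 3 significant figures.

ω₀ = 1/√(LC) = 1/√(0.0941 × 9.5e-07) = 3345 rad/s
f₀ = ω₀/(2π) = 532 Hz

532 Hz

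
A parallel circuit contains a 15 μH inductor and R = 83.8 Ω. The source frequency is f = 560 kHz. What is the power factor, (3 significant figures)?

0.533

ω = 2πf = 3.519e+06 rad/s
X_L = ωL = 52.8 Ω
Parallel: admittances add. Y = 1/R + 1/(jωL)
Y = (0.0119 − j0.0189) S
|Y| = 0.0224 S → |Z| = 1/|Y| = 44.7 Ω, ∠Z = −∠Y = 57.8°
cos φ = cos(57.8°) = 0.533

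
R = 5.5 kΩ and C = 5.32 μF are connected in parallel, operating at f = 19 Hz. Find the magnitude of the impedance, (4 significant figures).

1514 Ω

ω = 2πf = 119.4 rad/s
X_C = 1/(ωC) = 1575 Ω
Parallel: admittances add. Y = 1/R + jωC
Y = (0.0001818 + j0.0006351) S
|Y| = 0.0006606 S → |Z| = 1/|Y| = 1514 Ω, ∠Z = −∠Y = -74.02°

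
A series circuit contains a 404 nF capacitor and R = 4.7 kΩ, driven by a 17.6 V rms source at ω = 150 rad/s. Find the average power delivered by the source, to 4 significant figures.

4.945 mW

X_C = 1/(ωC) = 16500 Ω
Z = 4700 − j16500 Ω
|Z| = √(4700² + 16500²) = 17160 Ω
∠Z = arctan(-16500/4700) = -74.10°
I = V/|Z| = 1.026 mA
P = VI cos φ = 17.6 × 0.001026 × cos(-74.10°) = 4.945 mW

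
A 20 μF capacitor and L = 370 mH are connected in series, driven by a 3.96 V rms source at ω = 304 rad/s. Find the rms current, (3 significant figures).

76.2 mA

X_L = ωL = 112 Ω
X_C = 1/(ωC) = 164 Ω
Net reactance X = X_L − X_C = -52.0 Ω
Z = − j52.0 Ω
|Z| = √(0² + 52.0²) = 52.0 Ω
I = V/|Z| = 3.96/52.0 = 76.2 mA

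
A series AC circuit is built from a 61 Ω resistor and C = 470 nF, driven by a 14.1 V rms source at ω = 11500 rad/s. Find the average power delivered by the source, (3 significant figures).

320 mW

X_C = 1/(ωC) = 185 Ω
Z = 61.0 − j185 Ω
|Z| = √(61.0² + 185²) = 195 Ω
∠Z = arctan(-185/61.0) = -71.8°
I = V/|Z| = 72.4 mA
P = VI cos φ = 14.1 × 0.0724 × cos(-71.8°) = 320 mW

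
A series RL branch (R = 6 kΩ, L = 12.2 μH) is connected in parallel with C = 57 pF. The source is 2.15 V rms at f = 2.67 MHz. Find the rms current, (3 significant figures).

2.07 mA

ω = 2πf = 1.678e+07 rad/s
X_L = ωL = 205 Ω
X_C = 1/(ωC) = 1050 Ω
Branch 1 (R+jX_L): Z₁ = 6000 + j205 Ω, |Z₁| = 6000 Ω
Branch 2 (−jX_C): Z₂ = −j1050 Ω
Parallel: Z = Z₁Z₂/(Z₁+Z₂), |Z| = 1040 Ω, ∠Z = -80.1°
I = V/|Z| = 2.15/1040 = 2.07 mA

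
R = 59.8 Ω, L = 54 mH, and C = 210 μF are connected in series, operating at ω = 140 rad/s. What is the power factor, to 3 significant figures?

0.915

X_L = ωL = 7.56 Ω
X_C = 1/(ωC) = 34.0 Ω
Net reactance X = X_L − X_C = -26.5 Ω
Z = 59.8 − j26.5 Ω
|Z| = √(59.8² + 26.5²) = 65.4 Ω
∠Z = arctan(-26.5/59.8) = -23.9°
cos φ = cos(-23.9°) = 0.915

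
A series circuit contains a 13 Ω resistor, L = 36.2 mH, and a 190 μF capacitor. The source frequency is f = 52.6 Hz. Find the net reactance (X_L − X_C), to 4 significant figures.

ω = 2πf = 330.5 rad/s
X_L = ωL = 11.96 Ω
X_C = 1/(ωC) = 15.93 Ω
X = 11.96 − 15.93 = -3.961 Ω

-3.961 Ω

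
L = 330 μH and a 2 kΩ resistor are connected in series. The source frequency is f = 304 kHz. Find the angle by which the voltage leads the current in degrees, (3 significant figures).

ω = 2πf = 1.91e+06 rad/s
X_L = ωL = 630 Ω
Z = 2000 + j630 Ω
|Z| = √(2000² + 630²) = 2100 Ω
∠Z = arctan(630/2000) = 17.5°

17.5°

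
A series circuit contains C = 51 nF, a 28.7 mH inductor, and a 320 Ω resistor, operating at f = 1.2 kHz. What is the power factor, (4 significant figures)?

0.1330

ω = 2πf = 7540 rad/s
X_L = ωL = 216.4 Ω
X_C = 1/(ωC) = 2601 Ω
Net reactance X = X_L − X_C = -2384 Ω
Z = 320.0 − j2384 Ω
|Z| = √(320.0² + 2384²) = 2406 Ω
∠Z = arctan(-2384/320.0) = -82.36°
cos φ = cos(-82.36°) = 0.1330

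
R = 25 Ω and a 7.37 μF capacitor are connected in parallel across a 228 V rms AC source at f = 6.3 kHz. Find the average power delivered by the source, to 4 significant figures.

2.079 kW

ω = 2πf = 39580 rad/s
X_C = 1/(ωC) = 3.428 Ω
Parallel: admittances add. Y = 1/R + jωC
Y = (0.04000 + j0.2917) S
|Y| = 0.2945 S → |Z| = 1/|Y| = 3.396 Ω, ∠Z = −∠Y = -82.19°
I = V/|Z| = 67.14 A
P = VI cos φ = 228 × 67.14 × cos(-82.19°) = 2.079 kW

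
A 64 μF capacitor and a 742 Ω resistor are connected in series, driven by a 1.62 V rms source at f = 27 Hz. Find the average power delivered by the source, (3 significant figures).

3.48 mW

ω = 2πf = 169.6 rad/s
X_C = 1/(ωC) = 92.1 Ω
Z = 742 − j92.1 Ω
|Z| = √(742² + 92.1²) = 748 Ω
∠Z = arctan(-92.1/742) = -7.08°
I = V/|Z| = 2.17 mA
P = VI cos φ = 1.62 × 0.00217 × cos(-7.08°) = 3.48 mW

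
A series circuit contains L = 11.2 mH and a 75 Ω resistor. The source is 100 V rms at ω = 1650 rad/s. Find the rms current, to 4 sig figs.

1.295 A

X_L = ωL = 18.48 Ω
Z = 75.00 + j18.48 Ω
|Z| = √(75.00² + 18.48²) = 77.24 Ω
I = V/|Z| = 100/77.24 = 1.295 A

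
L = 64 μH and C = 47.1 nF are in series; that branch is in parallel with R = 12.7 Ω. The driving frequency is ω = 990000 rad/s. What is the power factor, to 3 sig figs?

0.957

X_L = ωL = 63.4 Ω
X_C = 1/(ωC) = 21.4 Ω
Branch 1: Z₁ = R = 12.7 Ω
Branch 2 (series LC): Z₂ = j(X_L − X_C) = j41.9 Ω
Parallel: Z = Z₁Z₂/(Z₁+Z₂), |Z| = 12.2 Ω, ∠Z = 16.9°
cos φ = cos(16.9°) = 0.957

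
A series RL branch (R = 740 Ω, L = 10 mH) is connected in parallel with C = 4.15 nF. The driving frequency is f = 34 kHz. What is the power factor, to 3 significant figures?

0.295

ω = 2πf = 213600 rad/s
X_L = ωL = 2140 Ω
X_C = 1/(ωC) = 1130 Ω
Branch 1 (R+jX_L): Z₁ = 740 + j2140 Ω, |Z₁| = 2260 Ω
Branch 2 (−jX_C): Z₂ = −j1130 Ω
Parallel: Z = Z₁Z₂/(Z₁+Z₂), |Z| = 2040 Ω, ∠Z = -72.8°
cos φ = cos(-72.8°) = 0.295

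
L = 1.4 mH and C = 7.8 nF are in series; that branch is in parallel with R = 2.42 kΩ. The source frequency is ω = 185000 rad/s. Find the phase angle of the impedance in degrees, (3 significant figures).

X_L = ωL = 259 Ω
X_C = 1/(ωC) = 693 Ω
Branch 1: Z₁ = R = 2420 Ω
Branch 2 (series LC): Z₂ = j(X_L − X_C) = −j434 Ω
Parallel: Z = Z₁Z₂/(Z₁+Z₂), |Z| = 427 Ω, ∠Z = -79.8°

-79.8°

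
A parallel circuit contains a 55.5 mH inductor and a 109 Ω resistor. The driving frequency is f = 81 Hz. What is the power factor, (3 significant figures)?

ω = 2πf = 508.9 rad/s
X_L = ωL = 28.2 Ω
Parallel: admittances add. Y = 1/R + 1/(jωL)
Y = (0.00917 − j0.0354) S
|Y| = 0.0366 S → |Z| = 1/|Y| = 27.3 Ω, ∠Z = −∠Y = 75.5°
cos φ = cos(75.5°) = 0.251

0.251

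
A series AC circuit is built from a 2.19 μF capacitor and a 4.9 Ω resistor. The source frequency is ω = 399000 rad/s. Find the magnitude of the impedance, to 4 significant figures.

X_C = 1/(ωC) = 1.144 Ω
Z = 4.900 − j1.144 Ω
|Z| = √(4.900² + 1.144²) = 5.032 Ω

5.032 Ω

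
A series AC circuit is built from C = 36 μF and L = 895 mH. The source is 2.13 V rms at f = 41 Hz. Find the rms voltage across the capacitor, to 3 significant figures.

ω = 2πf = 257.6 rad/s
X_L = ωL = 231 Ω
X_C = 1/(ωC) = 108 Ω
Net reactance X = X_L − X_C = 123 Ω
Z = j123 Ω
|Z| = √(0² + 123²) = 123 Ω
I = V/|Z| = 17.4 mA
V_C = I·|Z_C| = 0.0174 × 108 = 1.87 V

1.87 V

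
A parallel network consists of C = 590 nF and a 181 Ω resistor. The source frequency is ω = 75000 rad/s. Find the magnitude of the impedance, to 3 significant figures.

X_C = 1/(ωC) = 22.6 Ω
Parallel: admittances add. Y = 1/R + jωC
Y = (0.00552 + j0.0442) S
|Y| = 0.0446 S → |Z| = 1/|Y| = 22.4 Ω, ∠Z = −∠Y = -82.9°

22.4 Ω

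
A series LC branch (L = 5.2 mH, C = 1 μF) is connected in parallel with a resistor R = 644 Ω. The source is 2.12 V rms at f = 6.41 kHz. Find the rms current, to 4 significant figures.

11.95 mA

ω = 2πf = 40280 rad/s
X_L = ωL = 209.4 Ω
X_C = 1/(ωC) = 24.83 Ω
Branch 1: Z₁ = R = 644.0 Ω
Branch 2 (series LC): Z₂ = j(X_L − X_C) = j184.6 Ω
Parallel: Z = Z₁Z₂/(Z₁+Z₂), |Z| = 177.5 Ω, ∠Z = 74.01°
I = V/|Z| = 2.12/177.5 = 11.95 mA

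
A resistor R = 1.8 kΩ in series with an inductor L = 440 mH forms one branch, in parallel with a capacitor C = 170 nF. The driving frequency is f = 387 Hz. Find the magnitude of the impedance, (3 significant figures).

ω = 2πf = 2432 rad/s
X_L = ωL = 1070 Ω
X_C = 1/(ωC) = 2420 Ω
Branch 1 (R+jX_L): Z₁ = 1800 + j1070 Ω, |Z₁| = 2090 Ω
Branch 2 (−jX_C): Z₂ = −j2420 Ω
Parallel: Z = Z₁Z₂/(Z₁+Z₂), |Z| = 2250 Ω, ∠Z = -22.4°

2250 Ω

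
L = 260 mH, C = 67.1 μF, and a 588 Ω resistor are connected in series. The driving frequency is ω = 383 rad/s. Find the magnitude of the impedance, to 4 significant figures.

591.1 Ω

X_L = ωL = 99.58 Ω
X_C = 1/(ωC) = 38.91 Ω
Net reactance X = X_L − X_C = 60.67 Ω
Z = 588.0 + j60.67 Ω
|Z| = √(588.0² + 60.67²) = 591.1 Ω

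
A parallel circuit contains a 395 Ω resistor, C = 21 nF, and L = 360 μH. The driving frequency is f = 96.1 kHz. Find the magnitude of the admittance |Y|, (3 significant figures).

ω = 2πf = 603800 rad/s
X_L = ωL = 217 Ω
X_C = 1/(ωC) = 78.9 Ω
Parallel: admittances add. Y = 1/R + 1/(jωL) + jωC
Y = (0.00253 + j0.00808) S
|Y| = 0.00847 S → |Z| = 1/|Y| = 118 Ω, ∠Z = −∠Y = -72.6°

8.47 mS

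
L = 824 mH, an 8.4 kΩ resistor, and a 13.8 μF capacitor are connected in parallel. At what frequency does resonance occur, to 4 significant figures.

47.20 Hz

ω₀ = 1/√(LC) = 1/√(0.824 × 1.38e-05) = 296.5 rad/s
f₀ = ω₀/(2π) = 47.20 Hz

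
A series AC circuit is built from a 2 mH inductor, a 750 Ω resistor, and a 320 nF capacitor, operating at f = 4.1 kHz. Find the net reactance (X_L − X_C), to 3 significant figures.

-69.8 Ω

ω = 2πf = 25760 rad/s
X_L = ωL = 51.5 Ω
X_C = 1/(ωC) = 121 Ω
X = 51.5 − 121 = -69.8 Ω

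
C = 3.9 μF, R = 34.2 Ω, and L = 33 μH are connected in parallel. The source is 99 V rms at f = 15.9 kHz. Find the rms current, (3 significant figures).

9.02 A

ω = 2πf = 99900 rad/s
X_L = ωL = 3.30 Ω
X_C = 1/(ωC) = 2.57 Ω
Parallel: admittances add. Y = 1/R + 1/(jωL) + jωC
Y = (0.0292 + j0.0863) S
|Y| = 0.0911 S → |Z| = 1/|Y| = 11.0 Ω, ∠Z = −∠Y = -71.3°
I = V/|Z| = 99/11.0 = 9.02 A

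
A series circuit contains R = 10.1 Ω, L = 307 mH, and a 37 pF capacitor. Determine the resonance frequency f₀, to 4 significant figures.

ω₀ = 1/√(LC) = 1/√(0.307 × 3.7e-11) = 296700 rad/s
f₀ = ω₀/(2π) = 47.22 kHz

47.22 kHz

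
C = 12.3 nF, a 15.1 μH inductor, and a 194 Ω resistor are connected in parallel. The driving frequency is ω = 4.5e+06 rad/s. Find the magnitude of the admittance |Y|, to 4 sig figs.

40.96 mS

X_L = ωL = 67.95 Ω
X_C = 1/(ωC) = 18.07 Ω
Parallel: admittances add. Y = 1/R + 1/(jωL) + jωC
Y = (0.005155 + j0.04063) S
|Y| = 0.04096 S → |Z| = 1/|Y| = 24.41 Ω, ∠Z = −∠Y = -82.77°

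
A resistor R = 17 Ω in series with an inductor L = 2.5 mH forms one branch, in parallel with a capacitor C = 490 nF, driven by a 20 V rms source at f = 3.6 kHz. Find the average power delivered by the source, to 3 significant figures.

ω = 2πf = 22620 rad/s
X_L = ωL = 56.5 Ω
X_C = 1/(ωC) = 90.2 Ω
Branch 1 (R+jX_L): Z₁ = 17.0 + j56.5 Ω, |Z₁| = 59.0 Ω
Branch 2 (−jX_C): Z₂ = −j90.2 Ω
Parallel: Z = Z₁Z₂/(Z₁+Z₂), |Z| = 141 Ω, ∠Z = 46.5°
I = V/|Z| = 142 mA
P = VI cos φ = 20 × 0.142 × cos(46.5°) = 1.95 W

1.95 W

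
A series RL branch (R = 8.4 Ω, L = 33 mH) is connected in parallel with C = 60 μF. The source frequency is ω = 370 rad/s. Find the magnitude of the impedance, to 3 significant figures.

X_L = ωL = 12.2 Ω
X_C = 1/(ωC) = 45.0 Ω
Branch 1 (R+jX_L): Z₁ = 8.40 + j12.2 Ω, |Z₁| = 14.8 Ω
Branch 2 (−jX_C): Z₂ = −j45.0 Ω
Parallel: Z = Z₁Z₂/(Z₁+Z₂), |Z| = 19.7 Ω, ∠Z = 41.1°

19.7 Ω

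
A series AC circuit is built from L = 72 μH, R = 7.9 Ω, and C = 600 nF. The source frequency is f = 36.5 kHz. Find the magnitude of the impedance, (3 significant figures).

12.2 Ω

ω = 2πf = 229300 rad/s
X_L = ωL = 16.5 Ω
X_C = 1/(ωC) = 7.27 Ω
Net reactance X = X_L − X_C = 9.24 Ω
Z = 7.90 + j9.24 Ω
|Z| = √(7.90² + 9.24²) = 12.2 Ω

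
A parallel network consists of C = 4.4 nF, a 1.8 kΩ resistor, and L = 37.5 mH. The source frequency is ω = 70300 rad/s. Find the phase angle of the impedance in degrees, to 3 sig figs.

7.18°

X_L = ωL = 2640 Ω
X_C = 1/(ωC) = 3230 Ω
Parallel: admittances add. Y = 1/R + 1/(jωL) + jωC
Y = (0.000556 − j7e-05) S
|Y| = 0.000560 S → |Z| = 1/|Y| = 1790 Ω, ∠Z = −∠Y = 7.18°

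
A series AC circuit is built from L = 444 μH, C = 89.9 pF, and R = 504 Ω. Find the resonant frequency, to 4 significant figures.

796.6 kHz

ω₀ = 1/√(LC) = 1/√(0.000444 × 8.99e-11) = 5.005e+06 rad/s
f₀ = ω₀/(2π) = 796.6 kHz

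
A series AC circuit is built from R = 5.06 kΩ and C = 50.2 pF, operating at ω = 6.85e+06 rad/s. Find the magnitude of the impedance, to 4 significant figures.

5836 Ω

X_C = 1/(ωC) = 2908 Ω
Z = 5060 − j2908 Ω
|Z| = √(5060² + 2908²) = 5836 Ω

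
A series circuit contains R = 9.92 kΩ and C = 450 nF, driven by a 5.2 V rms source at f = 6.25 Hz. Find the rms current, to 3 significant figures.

ω = 2πf = 39.27 rad/s
X_C = 1/(ωC) = 56600 Ω
Z = 9920 − j56600 Ω
|Z| = √(9920² + 56600²) = 57500 Ω
I = V/|Z| = 5.2/57500 = 90.5 μA

90.5 μA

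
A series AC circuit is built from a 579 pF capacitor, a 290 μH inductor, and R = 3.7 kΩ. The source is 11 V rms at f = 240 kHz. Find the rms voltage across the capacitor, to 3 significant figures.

3.34 V

ω = 2πf = 1.508e+06 rad/s
X_L = ωL = 437 Ω
X_C = 1/(ωC) = 1150 Ω
Net reactance X = X_L − X_C = -708 Ω
Z = 3700 − j708 Ω
|Z| = √(3700² + 708²) = 3770 Ω
I = V/|Z| = 2.92 mA
V_C = I·|Z_C| = 0.00292 × 1150 = 3.34 V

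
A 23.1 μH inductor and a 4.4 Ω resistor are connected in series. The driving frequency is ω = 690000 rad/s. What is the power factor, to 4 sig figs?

X_L = ωL = 15.94 Ω
Z = 4.400 + j15.94 Ω
|Z| = √(4.400² + 15.94²) = 16.54 Ω
∠Z = arctan(15.94/4.400) = 74.57°
cos φ = cos(74.57°) = 0.2661

0.2661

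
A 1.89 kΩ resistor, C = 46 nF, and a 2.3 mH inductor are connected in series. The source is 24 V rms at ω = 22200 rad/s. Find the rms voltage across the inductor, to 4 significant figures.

X_L = ωL = 51.06 Ω
X_C = 1/(ωC) = 979.2 Ω
Net reactance X = X_L − X_C = -928.2 Ω
Z = 1890 − j928.2 Ω
|Z| = √(1890² + 928.2²) = 2106 Ω
I = V/|Z| = 11.40 mA
V_L = I·|Z_L| = 0.01140 × 51.06 = 0.5820 V

0.5820 V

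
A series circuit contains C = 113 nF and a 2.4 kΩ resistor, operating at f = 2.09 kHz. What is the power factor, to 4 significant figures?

ω = 2πf = 13130 rad/s
X_C = 1/(ωC) = 673.9 Ω
Z = 2400 − j673.9 Ω
|Z| = √(2400² + 673.9²) = 2493 Ω
∠Z = arctan(-673.9/2400) = -15.68°
cos φ = cos(-15.68°) = 0.9628

0.9628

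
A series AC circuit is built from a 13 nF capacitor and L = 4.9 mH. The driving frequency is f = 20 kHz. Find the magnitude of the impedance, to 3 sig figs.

3.62 Ω

ω = 2πf = 125700 rad/s
X_L = ωL = 616 Ω
X_C = 1/(ωC) = 612 Ω
Net reactance X = X_L − X_C = 3.62 Ω
Z = j3.62 Ω
|Z| = √(0² + 3.62²) = 3.62 Ω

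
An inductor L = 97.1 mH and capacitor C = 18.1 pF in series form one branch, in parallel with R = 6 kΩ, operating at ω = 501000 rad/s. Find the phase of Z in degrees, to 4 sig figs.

X_L = ωL = 48650 Ω
X_C = 1/(ωC) = 110300 Ω
Branch 1: Z₁ = R = 6000 Ω
Branch 2 (series LC): Z₂ = j(X_L − X_C) = −j61630 Ω
Parallel: Z = Z₁Z₂/(Z₁+Z₂), |Z| = 5972 Ω, ∠Z = -5.561°

-5.561°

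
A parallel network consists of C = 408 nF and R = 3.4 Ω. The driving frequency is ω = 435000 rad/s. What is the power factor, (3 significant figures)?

0.856

X_C = 1/(ωC) = 5.63 Ω
Parallel: admittances add. Y = 1/R + jωC
Y = (0.294 + j0.177) S
|Y| = 0.344 S → |Z| = 1/|Y| = 2.91 Ω, ∠Z = −∠Y = -31.1°
cos φ = cos(-31.1°) = 0.856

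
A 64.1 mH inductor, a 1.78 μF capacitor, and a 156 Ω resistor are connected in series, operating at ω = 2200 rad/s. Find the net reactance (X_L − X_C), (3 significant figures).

-114 Ω

X_L = ωL = 141 Ω
X_C = 1/(ωC) = 255 Ω
X = 141 − 255 = -114 Ω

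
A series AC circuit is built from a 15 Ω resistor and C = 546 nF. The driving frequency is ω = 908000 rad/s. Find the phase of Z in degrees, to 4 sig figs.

-7.659°

X_C = 1/(ωC) = 2.017 Ω
Z = 15.00 − j2.017 Ω
|Z| = √(15.00² + 2.017²) = 15.14 Ω
∠Z = arctan(-2.017/15.00) = -7.659°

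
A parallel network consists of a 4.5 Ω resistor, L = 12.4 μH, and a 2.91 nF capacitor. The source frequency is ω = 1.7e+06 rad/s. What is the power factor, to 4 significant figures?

X_L = ωL = 21.08 Ω
X_C = 1/(ωC) = 202.1 Ω
Parallel: admittances add. Y = 1/R + 1/(jωL) + jωC
Y = (0.2222 − j0.04249) S
|Y| = 0.2262 S → |Z| = 1/|Y| = 4.420 Ω, ∠Z = −∠Y = 10.82°
cos φ = cos(10.82°) = 0.9822

0.9822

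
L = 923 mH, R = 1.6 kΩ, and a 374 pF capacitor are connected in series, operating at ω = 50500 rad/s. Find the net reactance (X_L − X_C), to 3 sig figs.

X_L = ωL = 46600 Ω
X_C = 1/(ωC) = 52900 Ω
X = 46600 − 52900 = -6330 Ω

-6330 Ω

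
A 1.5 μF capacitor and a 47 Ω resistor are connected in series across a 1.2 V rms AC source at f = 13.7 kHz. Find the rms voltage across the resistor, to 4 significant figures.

ω = 2πf = 86080 rad/s
X_C = 1/(ωC) = 7.745 Ω
Z = 47.00 − j7.745 Ω
|Z| = √(47.00² + 7.745²) = 47.63 Ω
I = V/|Z| = 25.19 mA
V_R = I·|Z_R| = 0.02519 × 47.00 = 1.184 V

1.184 V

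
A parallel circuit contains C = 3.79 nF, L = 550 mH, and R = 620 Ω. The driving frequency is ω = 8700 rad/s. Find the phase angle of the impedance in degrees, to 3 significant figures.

6.23°

X_L = ωL = 4780 Ω
X_C = 1/(ωC) = 30300 Ω
Parallel: admittances add. Y = 1/R + 1/(jωL) + jωC
Y = (0.00161 − j0.000176) S
|Y| = 0.00162 S → |Z| = 1/|Y| = 616 Ω, ∠Z = −∠Y = 6.23°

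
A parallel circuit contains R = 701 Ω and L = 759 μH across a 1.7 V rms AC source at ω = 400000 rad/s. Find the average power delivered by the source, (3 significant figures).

4.12 mW

X_L = ωL = 304 Ω
Parallel: admittances add. Y = 1/R + 1/(jωL)
Y = (0.00143 − j0.00329) S
|Y| = 0.00359 S → |Z| = 1/|Y| = 279 Ω, ∠Z = −∠Y = 66.6°
I = V/|Z| = 6.10 mA
P = VI cos φ = 1.7 × 0.00610 × cos(66.6°) = 4.12 mW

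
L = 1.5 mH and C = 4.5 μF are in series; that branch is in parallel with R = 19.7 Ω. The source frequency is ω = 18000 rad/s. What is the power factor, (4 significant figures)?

0.5968

X_L = ωL = 27.00 Ω
X_C = 1/(ωC) = 12.35 Ω
Branch 1: Z₁ = R = 19.70 Ω
Branch 2 (series LC): Z₂ = j(X_L − X_C) = j14.65 Ω
Parallel: Z = Z₁Z₂/(Z₁+Z₂), |Z| = 11.76 Ω, ∠Z = 53.36°
cos φ = cos(53.36°) = 0.5968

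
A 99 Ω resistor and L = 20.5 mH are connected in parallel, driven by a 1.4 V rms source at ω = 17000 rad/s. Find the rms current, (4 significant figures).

X_L = ωL = 348.5 Ω
Parallel: admittances add. Y = 1/R + 1/(jωL)
Y = (0.01010 − j0.002869) S
|Y| = 0.01050 S → |Z| = 1/|Y| = 95.23 Ω, ∠Z = −∠Y = 15.86°
I = V/|Z| = 1.4/95.23 = 14.70 mA

14.70 mA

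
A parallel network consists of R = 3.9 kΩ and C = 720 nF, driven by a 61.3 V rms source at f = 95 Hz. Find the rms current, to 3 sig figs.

30.7 mA

ω = 2πf = 596.9 rad/s
X_C = 1/(ωC) = 2330 Ω
Parallel: admittances add. Y = 1/R + jωC
Y = (0.000256 + j0.000430) S
|Y| = 0.000500 S → |Z| = 1/|Y| = 2000 Ω, ∠Z = −∠Y = -59.2°
I = V/|Z| = 61.3/2000 = 30.7 mA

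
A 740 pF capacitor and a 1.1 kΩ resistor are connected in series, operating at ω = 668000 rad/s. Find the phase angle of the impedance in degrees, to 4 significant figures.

X_C = 1/(ωC) = 2023 Ω
Z = 1100 − j2023 Ω
|Z| = √(1100² + 2023²) = 2303 Ω
∠Z = arctan(-2023/1100) = -61.46°

-61.46°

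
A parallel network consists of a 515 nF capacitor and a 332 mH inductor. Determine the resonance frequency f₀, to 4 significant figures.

ω₀ = 1/√(LC) = 1/√(0.332 × 5.15e-07) = 2418 rad/s
f₀ = ω₀/(2π) = 384.9 Hz

384.9 Hz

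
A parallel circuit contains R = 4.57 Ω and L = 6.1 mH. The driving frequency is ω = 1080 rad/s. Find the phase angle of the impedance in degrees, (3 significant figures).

X_L = ωL = 6.59 Ω
Parallel: admittances add. Y = 1/R + 1/(jωL)
Y = (0.219 − j0.152) S
|Y| = 0.266 S → |Z| = 1/|Y| = 3.75 Ω, ∠Z = −∠Y = 34.7°

34.7°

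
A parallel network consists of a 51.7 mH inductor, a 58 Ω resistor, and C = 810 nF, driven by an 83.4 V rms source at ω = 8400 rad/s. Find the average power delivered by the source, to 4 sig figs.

X_L = ωL = 434.3 Ω
X_C = 1/(ωC) = 147.0 Ω
Parallel: admittances add. Y = 1/R + 1/(jωL) + jωC
Y = (0.01724 + j0.004501) S
|Y| = 0.01782 S → |Z| = 1/|Y| = 56.12 Ω, ∠Z = −∠Y = -14.63°
I = V/|Z| = 1.486 A
P = VI cos φ = 83.4 × 1.486 × cos(-14.63°) = 119.9 W

119.9 W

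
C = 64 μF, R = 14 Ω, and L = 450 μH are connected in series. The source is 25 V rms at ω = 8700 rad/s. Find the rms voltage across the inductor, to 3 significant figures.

X_L = ωL = 3.92 Ω
X_C = 1/(ωC) = 1.80 Ω
Net reactance X = X_L − X_C = 2.12 Ω
Z = 14.0 + j2.12 Ω
|Z| = √(14.0² + 2.12²) = 14.2 Ω
I = V/|Z| = 1.77 A
V_L = I·|Z_L| = 1.77 × 3.92 = 6.91 V

6.91 V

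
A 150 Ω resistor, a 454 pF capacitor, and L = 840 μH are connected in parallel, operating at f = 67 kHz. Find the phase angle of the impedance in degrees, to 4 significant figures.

21.58°

ω = 2πf = 421000 rad/s
X_L = ωL = 353.6 Ω
X_C = 1/(ωC) = 5232 Ω
Parallel: admittances add. Y = 1/R + 1/(jωL) + jωC
Y = (0.006667 − j0.002637) S
|Y| = 0.007169 S → |Z| = 1/|Y| = 139.5 Ω, ∠Z = −∠Y = 21.58°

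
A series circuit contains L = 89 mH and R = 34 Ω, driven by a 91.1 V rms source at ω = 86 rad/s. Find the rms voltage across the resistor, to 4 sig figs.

88.88 V

X_L = ωL = 7.654 Ω
Z = 34.00 + j7.654 Ω
|Z| = √(34.00² + 7.654²) = 34.85 Ω
I = V/|Z| = 2.614 A
V_R = I·|Z_R| = 2.614 × 34.00 = 88.88 V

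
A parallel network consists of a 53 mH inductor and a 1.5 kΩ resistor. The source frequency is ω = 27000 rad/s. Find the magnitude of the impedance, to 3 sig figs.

1040 Ω

X_L = ωL = 1430 Ω
Parallel: admittances add. Y = 1/R + 1/(jωL)
Y = (0.000667 − j0.000699) S
|Y| = 0.000966 S → |Z| = 1/|Y| = 1040 Ω, ∠Z = −∠Y = 46.3°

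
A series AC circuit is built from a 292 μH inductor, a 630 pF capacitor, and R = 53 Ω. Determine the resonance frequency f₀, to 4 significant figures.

371.1 kHz

ω₀ = 1/√(LC) = 1/√(0.000292 × 6.3e-10) = 2.332e+06 rad/s
f₀ = ω₀/(2π) = 371.1 kHz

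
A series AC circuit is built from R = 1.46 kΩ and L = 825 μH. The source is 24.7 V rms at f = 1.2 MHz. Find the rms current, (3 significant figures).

ω = 2πf = 7.54e+06 rad/s
X_L = ωL = 6220 Ω
Z = 1460 + j6220 Ω
|Z| = √(1460² + 6220²) = 6390 Ω
I = V/|Z| = 24.7/6390 = 3.87 mA

3.87 mA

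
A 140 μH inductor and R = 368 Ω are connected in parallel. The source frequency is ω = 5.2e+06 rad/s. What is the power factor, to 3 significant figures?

0.892

X_L = ωL = 728 Ω
Parallel: admittances add. Y = 1/R + 1/(jωL)
Y = (0.00272 − j0.00137) S
|Y| = 0.00304 S → |Z| = 1/|Y| = 328 Ω, ∠Z = −∠Y = 26.8°
cos φ = cos(26.8°) = 0.892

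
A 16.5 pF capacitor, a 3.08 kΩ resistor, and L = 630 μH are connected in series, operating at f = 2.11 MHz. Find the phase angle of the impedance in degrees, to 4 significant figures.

ω = 2πf = 1.326e+07 rad/s
X_L = ωL = 8352 Ω
X_C = 1/(ωC) = 4571 Ω
Net reactance X = X_L − X_C = 3781 Ω
Z = 3080 + j3781 Ω
|Z| = √(3080² + 3781²) = 4877 Ω
∠Z = arctan(3781/3080) = 50.83°

50.83°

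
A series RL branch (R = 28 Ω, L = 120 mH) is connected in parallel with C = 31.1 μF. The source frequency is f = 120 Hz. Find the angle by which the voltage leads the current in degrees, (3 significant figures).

-76.9°

ω = 2πf = 754.0 rad/s
X_L = ωL = 90.5 Ω
X_C = 1/(ωC) = 42.6 Ω
Branch 1 (R+jX_L): Z₁ = 28.0 + j90.5 Ω, |Z₁| = 94.7 Ω
Branch 2 (−jX_C): Z₂ = −j42.6 Ω
Parallel: Z = Z₁Z₂/(Z₁+Z₂), |Z| = 72.9 Ω, ∠Z = -76.9°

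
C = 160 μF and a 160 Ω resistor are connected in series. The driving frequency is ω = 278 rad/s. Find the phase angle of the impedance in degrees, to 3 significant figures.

-8.00°

X_C = 1/(ωC) = 22.5 Ω
Z = 160 − j22.5 Ω
|Z| = √(160² + 22.5²) = 162 Ω
∠Z = arctan(-22.5/160) = -8.00°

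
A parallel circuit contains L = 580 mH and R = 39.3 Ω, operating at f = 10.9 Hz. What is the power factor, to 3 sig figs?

ω = 2πf = 68.49 rad/s
X_L = ωL = 39.7 Ω
Parallel: admittances add. Y = 1/R + 1/(jωL)
Y = (0.0254 − j0.0252) S
|Y| = 0.0358 S → |Z| = 1/|Y| = 27.9 Ω, ∠Z = −∠Y = 44.7°
cos φ = cos(44.7°) = 0.711

0.711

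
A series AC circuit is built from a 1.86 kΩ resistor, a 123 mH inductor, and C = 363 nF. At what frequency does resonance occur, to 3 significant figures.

753 Hz

ω₀ = 1/√(LC) = 1/√(0.123 × 3.63e-07) = 4733 rad/s
f₀ = ω₀/(2π) = 753 Hz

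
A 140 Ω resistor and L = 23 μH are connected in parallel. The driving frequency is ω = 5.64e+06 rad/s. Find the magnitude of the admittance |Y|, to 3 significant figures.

10.5 mS

X_L = ωL = 130 Ω
Parallel: admittances add. Y = 1/R + 1/(jωL)
Y = (0.00714 − j0.00771) S
|Y| = 0.0105 S → |Z| = 1/|Y| = 95.2 Ω, ∠Z = −∠Y = 47.2°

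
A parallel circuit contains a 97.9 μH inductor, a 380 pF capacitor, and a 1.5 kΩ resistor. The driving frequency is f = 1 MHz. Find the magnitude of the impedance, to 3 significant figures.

ω = 2πf = 6.283e+06 rad/s
X_L = ωL = 615 Ω
X_C = 1/(ωC) = 419 Ω
Parallel: admittances add. Y = 1/R + 1/(jωL) + jωC
Y = (0.000667 + j0.000762) S
|Y| = 0.00101 S → |Z| = 1/|Y| = 988 Ω, ∠Z = −∠Y = -48.8°

988 Ω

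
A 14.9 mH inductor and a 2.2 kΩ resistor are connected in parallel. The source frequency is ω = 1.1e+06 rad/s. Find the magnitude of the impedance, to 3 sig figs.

2180 Ω

X_L = ωL = 16400 Ω
Parallel: admittances add. Y = 1/R + 1/(jωL)
Y = (0.000455 − j6.1e-05) S
|Y| = 0.000459 S → |Z| = 1/|Y| = 2180 Ω, ∠Z = −∠Y = 7.65°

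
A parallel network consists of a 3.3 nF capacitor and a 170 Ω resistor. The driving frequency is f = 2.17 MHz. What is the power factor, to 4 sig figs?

ω = 2πf = 1.363e+07 rad/s
X_C = 1/(ωC) = 22.23 Ω
Parallel: admittances add. Y = 1/R + jωC
Y = (0.005882 + j0.04499) S
|Y| = 0.04538 S → |Z| = 1/|Y| = 22.04 Ω, ∠Z = −∠Y = -82.55°
cos φ = cos(-82.55°) = 0.1296

0.1296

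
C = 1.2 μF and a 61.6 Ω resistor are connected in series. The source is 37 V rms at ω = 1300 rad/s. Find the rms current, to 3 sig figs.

57.5 mA

X_C = 1/(ωC) = 641 Ω
Z = 61.6 − j641 Ω
|Z| = √(61.6² + 641²) = 644 Ω
I = V/|Z| = 37/644 = 57.5 mA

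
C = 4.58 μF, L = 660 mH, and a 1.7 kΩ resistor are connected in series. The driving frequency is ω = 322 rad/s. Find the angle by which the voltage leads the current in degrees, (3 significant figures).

X_L = ωL = 213 Ω
X_C = 1/(ωC) = 678 Ω
Net reactance X = X_L − X_C = -466 Ω
Z = 1700 − j466 Ω
|Z| = √(1700² + 466²) = 1760 Ω
∠Z = arctan(-466/1700) = -15.3°

-15.3°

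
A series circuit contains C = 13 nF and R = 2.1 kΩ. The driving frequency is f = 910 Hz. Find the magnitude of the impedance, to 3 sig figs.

ω = 2πf = 5718 rad/s
X_C = 1/(ωC) = 13500 Ω
Z = 2100 − j13500 Ω
|Z| = √(2100² + 13500²) = 13600 Ω

13600 Ω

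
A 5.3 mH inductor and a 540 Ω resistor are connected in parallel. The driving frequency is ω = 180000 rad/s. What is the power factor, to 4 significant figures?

0.8703

X_L = ωL = 954.0 Ω
Parallel: admittances add. Y = 1/R + 1/(jωL)
Y = (0.001852 − j0.001048) S
|Y| = 0.002128 S → |Z| = 1/|Y| = 469.9 Ω, ∠Z = −∠Y = 29.51°
cos φ = cos(29.51°) = 0.8703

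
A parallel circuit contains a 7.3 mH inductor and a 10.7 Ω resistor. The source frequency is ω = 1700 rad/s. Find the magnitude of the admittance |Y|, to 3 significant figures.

123 mS

X_L = ωL = 12.4 Ω
Parallel: admittances add. Y = 1/R + 1/(jωL)
Y = (0.0935 − j0.0806) S
|Y| = 0.123 S → |Z| = 1/|Y| = 8.10 Ω, ∠Z = −∠Y = 40.8°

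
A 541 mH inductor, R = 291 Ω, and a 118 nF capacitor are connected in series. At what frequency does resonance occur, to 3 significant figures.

630 Hz

ω₀ = 1/√(LC) = 1/√(0.541 × 1.18e-07) = 3958 rad/s
f₀ = ω₀/(2π) = 630 Hz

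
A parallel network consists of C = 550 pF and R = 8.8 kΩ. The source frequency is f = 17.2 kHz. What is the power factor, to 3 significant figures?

ω = 2πf = 108100 rad/s
X_C = 1/(ωC) = 16800 Ω
Parallel: admittances add. Y = 1/R + jωC
Y = (0.000114 + j5.94e-05) S
|Y| = 0.000128 S → |Z| = 1/|Y| = 7800 Ω, ∠Z = −∠Y = -27.6°
cos φ = cos(-27.6°) = 0.886

0.886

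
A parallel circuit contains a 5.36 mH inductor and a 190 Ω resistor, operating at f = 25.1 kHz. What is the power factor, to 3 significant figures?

0.976

ω = 2πf = 157700 rad/s
X_L = ωL = 845 Ω
Parallel: admittances add. Y = 1/R + 1/(jωL)
Y = (0.00526 − j0.00118) S
|Y| = 0.00539 S → |Z| = 1/|Y| = 185 Ω, ∠Z = −∠Y = 12.7°
cos φ = cos(12.7°) = 0.976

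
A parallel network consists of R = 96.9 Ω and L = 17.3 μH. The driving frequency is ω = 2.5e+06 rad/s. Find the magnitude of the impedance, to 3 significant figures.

X_L = ωL = 43.2 Ω
Parallel: admittances add. Y = 1/R + 1/(jωL)
Y = (0.0103 − j0.0231) S
|Y| = 0.0253 S → |Z| = 1/|Y| = 39.5 Ω, ∠Z = −∠Y = 65.9°

39.5 Ω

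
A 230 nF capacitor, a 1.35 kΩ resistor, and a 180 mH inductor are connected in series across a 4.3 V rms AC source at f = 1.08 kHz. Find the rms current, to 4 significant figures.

2.926 mA

ω = 2πf = 6786 rad/s
X_L = ωL = 1221 Ω
X_C = 1/(ωC) = 640.7 Ω
Net reactance X = X_L − X_C = 580.7 Ω
Z = 1350 + j580.7 Ω
|Z| = √(1350² + 580.7²) = 1470 Ω
I = V/|Z| = 4.3/1470 = 2.926 mA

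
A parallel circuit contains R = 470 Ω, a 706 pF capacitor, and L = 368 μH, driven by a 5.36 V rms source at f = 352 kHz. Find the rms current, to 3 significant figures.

ω = 2πf = 2.212e+06 rad/s
X_L = ωL = 814 Ω
X_C = 1/(ωC) = 640 Ω
Parallel: admittances add. Y = 1/R + 1/(jωL) + jωC
Y = (0.00213 + j0.000333) S
|Y| = 0.00215 S → |Z| = 1/|Y| = 464 Ω, ∠Z = −∠Y = -8.89°
I = V/|Z| = 5.36/464 = 11.5 mA

11.5 mA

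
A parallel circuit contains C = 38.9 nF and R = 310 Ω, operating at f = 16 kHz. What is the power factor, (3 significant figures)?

ω = 2πf = 100500 rad/s
X_C = 1/(ωC) = 256 Ω
Parallel: admittances add. Y = 1/R + jωC
Y = (0.00323 + j0.00391) S
|Y| = 0.00507 S → |Z| = 1/|Y| = 197 Ω, ∠Z = −∠Y = -50.5°
cos φ = cos(-50.5°) = 0.636

0.636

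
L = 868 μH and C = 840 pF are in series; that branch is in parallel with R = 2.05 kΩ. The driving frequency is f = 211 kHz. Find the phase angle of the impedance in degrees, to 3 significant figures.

ω = 2πf = 1.326e+06 rad/s
X_L = ωL = 1150 Ω
X_C = 1/(ωC) = 898 Ω
Branch 1: Z₁ = R = 2050 Ω
Branch 2 (series LC): Z₂ = j(X_L − X_C) = j253 Ω
Parallel: Z = Z₁Z₂/(Z₁+Z₂), |Z| = 251 Ω, ∠Z = 83.0°

83.0°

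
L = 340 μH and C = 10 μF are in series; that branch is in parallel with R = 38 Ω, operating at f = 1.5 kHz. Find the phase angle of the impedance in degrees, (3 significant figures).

ω = 2πf = 9425 rad/s
X_L = ωL = 3.20 Ω
X_C = 1/(ωC) = 10.6 Ω
Branch 1: Z₁ = R = 38.0 Ω
Branch 2 (series LC): Z₂ = j(X_L − X_C) = −j7.41 Ω
Parallel: Z = Z₁Z₂/(Z₁+Z₂), |Z| = 7.27 Ω, ∠Z = -79.0°

-79.0°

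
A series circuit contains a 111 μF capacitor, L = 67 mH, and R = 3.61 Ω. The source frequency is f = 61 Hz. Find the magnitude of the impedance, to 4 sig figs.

ω = 2πf = 383.3 rad/s
X_L = ωL = 25.68 Ω
X_C = 1/(ωC) = 23.51 Ω
Net reactance X = X_L − X_C = 2.174 Ω
Z = 3.610 + j2.174 Ω
|Z| = √(3.610² + 2.174²) = 4.214 Ω

4.214 Ω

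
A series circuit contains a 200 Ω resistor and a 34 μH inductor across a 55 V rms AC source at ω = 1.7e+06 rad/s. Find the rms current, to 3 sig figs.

264 mA

X_L = ωL = 57.8 Ω
Z = 200 + j57.8 Ω
|Z| = √(200² + 57.8²) = 208 Ω
I = V/|Z| = 55/208 = 264 mA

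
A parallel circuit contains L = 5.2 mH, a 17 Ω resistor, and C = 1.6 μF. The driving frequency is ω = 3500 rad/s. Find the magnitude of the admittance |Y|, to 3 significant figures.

76.8 mS

X_L = ωL = 18.2 Ω
X_C = 1/(ωC) = 179 Ω
Parallel: admittances add. Y = 1/R + 1/(jωL) + jωC
Y = (0.0588 − j0.0493) S
|Y| = 0.0768 S → |Z| = 1/|Y| = 13.0 Ω, ∠Z = −∠Y = 40.0°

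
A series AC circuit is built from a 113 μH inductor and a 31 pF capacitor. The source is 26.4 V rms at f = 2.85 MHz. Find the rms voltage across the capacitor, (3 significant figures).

ω = 2πf = 1.791e+07 rad/s
X_L = ωL = 2020 Ω
X_C = 1/(ωC) = 1800 Ω
Net reactance X = X_L − X_C = 222 Ω
Z = j222 Ω
|Z| = √(0² + 222²) = 222 Ω
I = V/|Z| = 119 mA
V_C = I·|Z_C| = 0.119 × 1800 = 214 V

214 V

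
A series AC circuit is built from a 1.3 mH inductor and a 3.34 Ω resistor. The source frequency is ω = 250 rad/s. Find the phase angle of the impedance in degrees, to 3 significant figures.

5.56°

X_L = ωL = 0.325 Ω
Z = 3.34 + j0.325 Ω
|Z| = √(3.34² + 0.325²) = 3.36 Ω
∠Z = arctan(0.325/3.34) = 5.56°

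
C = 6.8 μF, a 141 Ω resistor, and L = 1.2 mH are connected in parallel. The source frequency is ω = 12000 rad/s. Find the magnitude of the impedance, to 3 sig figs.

X_L = ωL = 14.4 Ω
X_C = 1/(ωC) = 12.3 Ω
Parallel: admittances add. Y = 1/R + 1/(jωL) + jωC
Y = (0.00709 + j0.0122) S
|Y| = 0.0141 S → |Z| = 1/|Y| = 71.1 Ω, ∠Z = −∠Y = -59.7°

71.1 Ω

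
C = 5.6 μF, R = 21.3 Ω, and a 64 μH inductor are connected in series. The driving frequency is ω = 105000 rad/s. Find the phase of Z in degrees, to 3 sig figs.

13.3°

X_L = ωL = 6.72 Ω
X_C = 1/(ωC) = 1.70 Ω
Net reactance X = X_L − X_C = 5.02 Ω
Z = 21.3 + j5.02 Ω
|Z| = √(21.3² + 5.02²) = 21.9 Ω
∠Z = arctan(5.02/21.3) = 13.3°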